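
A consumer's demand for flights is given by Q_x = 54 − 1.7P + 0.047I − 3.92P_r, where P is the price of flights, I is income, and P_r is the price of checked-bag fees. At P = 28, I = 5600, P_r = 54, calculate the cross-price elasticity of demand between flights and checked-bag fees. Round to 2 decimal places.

Evaluating quantity at (P, I, P_r) gives Q_x = 54 − 1.7(28) + 0.047(5600) − 3.92(54) = 54 − 47.6 + 263.2 − 211.68 = 57.92.
∂Q_x/∂P_r = −3.92, so E_xy = -3.92·(54/57.92) ≈ -3.65.
E_xy < 0: the goods are complements.

-3.65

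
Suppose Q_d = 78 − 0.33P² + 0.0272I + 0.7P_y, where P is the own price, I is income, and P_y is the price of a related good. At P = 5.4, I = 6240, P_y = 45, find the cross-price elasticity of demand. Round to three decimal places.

Evaluating quantity at (P, I, P_y) gives Q_d = 78 − 0.33(5.4)² + 0.0272(6240) + 0.7(45) = 78 − 9.6228 + 169.728 + 31.5 = 269.6052.
∂Q_d/∂P_y = +0.7, so E_xy = 0.7·(45/269.6052) ≈ 0.117.
E_xy > 0: the goods are substitutes.

0.117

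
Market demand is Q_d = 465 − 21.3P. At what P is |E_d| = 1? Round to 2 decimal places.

For linear demand Q_d = a − bP, E = −bP/(a − bP). |E| = 1 ⇒ bP = a − bP ⇒ P = a/(2b).
P = 465/(2·21.3) ≈ 10.92.

10.92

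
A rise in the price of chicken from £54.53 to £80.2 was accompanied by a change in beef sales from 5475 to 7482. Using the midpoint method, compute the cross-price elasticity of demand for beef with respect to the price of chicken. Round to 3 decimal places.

0.813

%ΔQ_x = (7482 − 5475)/[(5475+7482)/2] = 2007/6478.5 ≈ 0.3098.
%ΔP_y = (80.2 − 54.53)/[(54.53+80.2)/2] ≈ 0.3811.
E_xy = 0.3098/0.3811 ≈ 0.813.
E_xy > 0, so beef and chicken are substitutes.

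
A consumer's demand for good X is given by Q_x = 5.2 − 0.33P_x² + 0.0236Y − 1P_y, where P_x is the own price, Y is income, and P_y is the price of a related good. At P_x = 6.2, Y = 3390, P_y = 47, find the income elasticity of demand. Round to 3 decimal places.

3.135

Q_x = 5.2 − 0.33(6.2)² + 0.0236(3390) − 1(47) = 5.2 − 12.6852 + 80.004 − 47 = 25.5188.
∂Q_x/∂Y = +0.0236, so E_I = 0.0236·(3390/25.5188) ≈ 3.135.
E_I > 1: normal good (luxury).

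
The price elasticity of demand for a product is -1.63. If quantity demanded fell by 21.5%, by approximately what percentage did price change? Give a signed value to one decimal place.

13.2

%ΔQ ≈ E × %ΔP ⇒ %ΔP = %ΔQ / E = (-21.5%)/(-1.63) ≈ 13.2%.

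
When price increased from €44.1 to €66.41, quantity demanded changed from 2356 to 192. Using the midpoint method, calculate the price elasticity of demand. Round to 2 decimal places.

-4.21

%Δq = (192 − 2356)/[(2356 + 192)/2] = -2164/1274 ≈ -1.6986.
%ΔP = (66.41 − 44.1)/[(44.1 + 66.41)/2] = 22.31/55.255 ≈ 0.4038.
Arc elasticity E = %Δq/%ΔP ≈ -1.6986/0.4038 ≈ -4.21.
|E| > 1: demand is elastic over this range.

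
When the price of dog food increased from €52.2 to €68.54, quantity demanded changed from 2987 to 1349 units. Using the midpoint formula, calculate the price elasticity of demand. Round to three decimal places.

%ΔQ = (1349 − 2987)/[(2987 + 1349)/2] = -1638/2168 ≈ -0.7555.
%Δp = (68.54 − 52.2)/[(52.2 + 68.54)/2] = 16.34/60.37 ≈ 0.2707.
Arc elasticity E = %ΔQ/%Δp ≈ -0.7555/0.2707 ≈ -2.791.
|E| > 1: demand is elastic over this range.

-2.791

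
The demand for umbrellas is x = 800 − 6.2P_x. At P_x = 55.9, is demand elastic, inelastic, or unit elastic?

At P_x = 55.9, x = 453.42.
dx/dP_x = −6.2.
Point elasticity E = (dx/dP_x)·(P_x/x) = -6.2 × 55.9/453.42 ≈ -0.764.
|E| ≈ 0.764 < 1, so demand is inelastic.

inelastic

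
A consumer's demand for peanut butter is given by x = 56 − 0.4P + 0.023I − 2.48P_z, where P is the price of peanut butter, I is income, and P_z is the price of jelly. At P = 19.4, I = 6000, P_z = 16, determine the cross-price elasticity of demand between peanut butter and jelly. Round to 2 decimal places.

-0.27

x = 56 − 0.4(19.4) + 0.023(6000) − 2.48(16) = 56 − 7.76 + 138 − 39.68 = 146.56.
∂x/∂P_z = −2.48, so E_xy = -2.48·(16/146.56) ≈ -0.27.
E_xy < 0: the goods are complements.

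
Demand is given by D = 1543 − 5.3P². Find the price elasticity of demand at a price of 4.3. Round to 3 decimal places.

At P = 4.3, D = 1445.003.
dD/dP = −2·5.3·P = −45.58.
Point elasticity E = (dD/dP)·(P/D) = -45.58 × 4.3/1445.003 ≈ -0.136.
|E| < 1, so demand is inelastic at this price.

-0.136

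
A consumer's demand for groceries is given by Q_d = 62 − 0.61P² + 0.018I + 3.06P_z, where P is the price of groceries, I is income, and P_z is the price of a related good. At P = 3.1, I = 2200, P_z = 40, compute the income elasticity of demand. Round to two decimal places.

At the given point, Q_d = 62 − 0.61(3.1)² + 0.018(2200) + 3.06(40) = 62 − 5.8621 + 39.6 + 122.4 = 218.1379.
∂Q_d/∂I = +0.018, so E_I = 0.018·(2200/218.1379) ≈ 0.18.
E_I ∈ (0,1): normal good (necessity).

0.18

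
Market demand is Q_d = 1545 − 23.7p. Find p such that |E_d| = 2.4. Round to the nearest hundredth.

Set −bp/(a − bp) = −2.4 ⇒ bp = 2.4(a − bp) ⇒ bp(1+2.4) = 2.4·a.
p = 2.4·1545/(23.7·3.4) ≈ 46.02.

46.02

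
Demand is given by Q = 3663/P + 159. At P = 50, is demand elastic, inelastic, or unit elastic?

At P = 50, Q = 232.26.
dQ/dP = −3663/P² = −1.4652.
Point elasticity E = (dQ/dP)·(P/Q) = -1.4652 × 50/232.26 ≈ -0.315.
|E| ≈ 0.315 < 1, so demand is inelastic.

inelastic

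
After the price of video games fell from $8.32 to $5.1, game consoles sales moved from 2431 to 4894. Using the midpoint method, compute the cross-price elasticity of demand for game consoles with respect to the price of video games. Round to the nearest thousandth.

-1.401

%ΔQ_x = (4894 − 2431)/[(2431+4894)/2] = 2463/3662.5 ≈ 0.6725.
%ΔP_y = (5.1 − 8.32)/[(8.32+5.1)/2] ≈ -0.4799.
E_xy = 0.6725/-0.4799 ≈ -1.401.
E_xy < 0, so game consoles and video games are complements.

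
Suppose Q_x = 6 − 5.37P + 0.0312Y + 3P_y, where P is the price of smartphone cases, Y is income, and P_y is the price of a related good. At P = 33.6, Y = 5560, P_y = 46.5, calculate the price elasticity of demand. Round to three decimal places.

First evaluate Q_x: 6 − 5.37(33.6) + 0.0312(5560) + 3(46.5) = 6 − 180.432 + 173.472 + 139.5 = 138.54.
∂Q_x/∂P = −5.37, so E_p = (−5.37)·(33.6/138.54) ≈ -1.302.
|E_p| > 1: demand is elastic.

-1.302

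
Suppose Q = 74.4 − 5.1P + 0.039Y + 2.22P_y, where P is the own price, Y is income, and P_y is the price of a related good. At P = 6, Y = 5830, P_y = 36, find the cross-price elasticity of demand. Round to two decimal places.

0.23

First evaluate Q: 74.4 − 5.1(6) + 0.039(5830) + 2.22(36) = 74.4 − 30.6 + 227.37 + 79.92 = 351.09.
∂Q/∂P_y = +2.22, so E_xy = 2.22·(36/351.09) ≈ 0.23.
E_xy > 0: the goods are substitutes.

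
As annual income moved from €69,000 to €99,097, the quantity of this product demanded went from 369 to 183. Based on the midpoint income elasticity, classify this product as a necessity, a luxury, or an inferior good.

inferior

%ΔQ = (183 − 369)/[(369+183)/2] = -186/276 ≈ -0.6739.
%ΔI = (99,097 − 69,000)/[(69,000+99,097)/2] = 30097/84048.5 ≈ 0.3581.
E_I = %ΔQ/%ΔI ≈ -1.882.
E_I < 0: inferior good.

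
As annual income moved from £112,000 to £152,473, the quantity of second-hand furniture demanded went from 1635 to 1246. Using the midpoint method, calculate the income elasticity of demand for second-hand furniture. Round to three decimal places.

-0.882

%ΔQ = (1246 − 1635)/[(1635+1246)/2] = -389/1440.5 ≈ -0.2700.
%ΔI = (152,473 − 112,000)/[(112,000+152,473)/2] = 40473/132236.5 ≈ 0.3061.
E_I = %ΔQ/%ΔI ≈ -0.882.
E_I < 0: inferior good.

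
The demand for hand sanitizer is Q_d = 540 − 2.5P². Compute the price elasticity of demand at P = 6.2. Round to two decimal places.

-0.43

At P = 6.2, Q_d = 443.9.
dQ_d/dP = −2·2.5·P = −31.
Point elasticity E = (dQ_d/dP)·(P/Q_d) = -31 × 6.2/443.9 ≈ -0.43.
|E| < 1, so demand is inelastic at this price.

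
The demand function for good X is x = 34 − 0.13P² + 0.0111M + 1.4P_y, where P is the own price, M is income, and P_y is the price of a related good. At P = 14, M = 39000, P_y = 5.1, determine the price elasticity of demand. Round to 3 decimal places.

Substituting, x = 34 − 0.13(14)² + 0.0111(39000) + 1.4(5.1) = 34 − 25.48 + 432.9 + 7.14 = 448.56.
∂x/∂P = −2·0.13·P = -3.64, so E_p = -3.64·(14/448.56) ≈ -0.114.
|E_p| < 1: demand is inelastic.

-0.114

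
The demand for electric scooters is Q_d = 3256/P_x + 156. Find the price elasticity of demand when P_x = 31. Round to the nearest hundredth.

-0.40

At P_x = 31, Q_d = 261.0323.
dQ_d/dP_x = −3256/P_x² = −3.3881.
Point elasticity E = (dQ_d/dP_x)·(P_x/Q_d) = -3.3881 × 31/261.0323 ≈ -0.40.
|E| < 1, so demand is inelastic at this price.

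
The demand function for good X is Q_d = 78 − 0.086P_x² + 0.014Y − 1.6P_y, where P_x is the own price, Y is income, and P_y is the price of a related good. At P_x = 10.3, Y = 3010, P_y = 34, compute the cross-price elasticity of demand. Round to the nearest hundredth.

-0.96

At the given point, Q_d = 78 − 0.086(10.3)² + 0.014(3010) − 1.6(34) = 78 − 9.1237 + 42.14 − 54.4 = 56.6163.
∂Q_d/∂P_y = −1.6, so E_xy = -1.6·(34/56.6163) ≈ -0.96.
E_xy < 0: the goods are complements.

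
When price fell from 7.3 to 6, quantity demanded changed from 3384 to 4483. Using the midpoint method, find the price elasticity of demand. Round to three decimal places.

%ΔQ = (4483 − 3384)/[(3384 + 4483)/2] = 1099/3933.5 ≈ 0.2794.
%ΔP = (6 − 7.3)/[(7.3 + 6)/2] = -1.3/6.65 ≈ -0.1955.
Arc elasticity E = %ΔQ/%ΔP ≈ 0.2794/-0.1955 ≈ -1.429.
|E| > 1: demand is elastic over this range.

-1.429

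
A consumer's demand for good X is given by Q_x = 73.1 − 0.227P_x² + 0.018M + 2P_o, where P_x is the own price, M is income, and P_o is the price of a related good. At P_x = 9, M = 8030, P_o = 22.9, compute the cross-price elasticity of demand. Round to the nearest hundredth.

0.19

At the given point, Q_x = 73.1 − 0.227(9)² + 0.018(8030) + 2(22.9) = 73.1 − 18.387 + 144.54 + 45.8 = 245.053.
∂Q_x/∂P_o = +2, so E_xy = 2·(22.9/245.053) ≈ 0.19.
E_xy > 0: the goods are substitutes.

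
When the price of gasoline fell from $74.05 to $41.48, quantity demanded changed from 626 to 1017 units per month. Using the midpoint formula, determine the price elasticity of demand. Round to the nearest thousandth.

%ΔQ = (1017 − 626)/[(626 + 1017)/2] = 391/821.5 ≈ 0.4760.
%ΔP = (41.48 − 74.05)/[(74.05 + 41.48)/2] = -32.57/57.765 ≈ -0.5638.
Arc elasticity E = %ΔQ/%ΔP ≈ 0.4760/-0.5638 ≈ -0.844.
|E| < 1: demand is inelastic over this range.

-0.844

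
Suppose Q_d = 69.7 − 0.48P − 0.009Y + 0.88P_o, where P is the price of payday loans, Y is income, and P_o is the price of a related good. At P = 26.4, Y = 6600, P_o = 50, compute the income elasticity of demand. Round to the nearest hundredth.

-1.43

Q_d = 69.7 − 0.48(26.4) − 0.009(6600) + 0.88(50) = 69.7 − 12.672 − 59.4 + 44 = 41.628.
∂Q_d/∂Y = −0.009, so E_I = -0.009·(6600/41.628) ≈ -1.43.
E_I < 0: inferior good.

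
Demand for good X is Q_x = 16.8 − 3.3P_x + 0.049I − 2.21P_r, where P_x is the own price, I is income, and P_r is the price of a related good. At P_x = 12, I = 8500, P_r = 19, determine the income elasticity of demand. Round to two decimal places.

Substituting, Q_x = 16.8 − 3.3(12) + 0.049(8500) − 2.21(19) = 16.8 − 39.6 + 416.5 − 41.99 = 351.71.
∂Q_x/∂I = +0.049, so E_I = 0.049·(8500/351.71) ≈ 1.18.
E_I > 1: normal good (luxury).

1.18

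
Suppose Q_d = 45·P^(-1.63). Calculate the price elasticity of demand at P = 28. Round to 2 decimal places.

-1.63

For a Cobb–Douglas (constant-elasticity) form Q_d = A·P^α·…, the elasticity with respect to P equals the exponent α at every point.
Here the exponent on P is -1.63, so the price elasticity of demand is -1.63.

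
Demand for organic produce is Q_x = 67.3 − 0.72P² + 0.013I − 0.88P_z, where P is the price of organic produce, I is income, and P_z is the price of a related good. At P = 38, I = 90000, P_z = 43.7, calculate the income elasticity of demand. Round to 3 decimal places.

7.351

Q_x = 67.3 − 0.72(38)² + 0.013(90000) − 0.88(43.7) = 67.3 − 1039.68 + 1170 − 38.456 = 159.164.
∂Q_x/∂I = +0.013, so E_I = 0.013·(90000/159.164) ≈ 7.351.
E_I > 1: normal good (luxury).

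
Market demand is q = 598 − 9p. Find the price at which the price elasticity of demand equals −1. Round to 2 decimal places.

For linear demand q = a − bp, E = −bp/(a − bp). |E| = 1 ⇒ bp = a − bp ⇒ p = a/(2b).
p = 598/(2·9) ≈ 33.22.

33.22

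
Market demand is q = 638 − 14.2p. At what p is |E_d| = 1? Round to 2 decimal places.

For linear demand q = a − bp, E = −bp/(a − bp). |E| = 1 ⇒ bp = a − bp ⇒ p = a/(2b).
p = 638/(2·14.2) ≈ 22.46.

22.46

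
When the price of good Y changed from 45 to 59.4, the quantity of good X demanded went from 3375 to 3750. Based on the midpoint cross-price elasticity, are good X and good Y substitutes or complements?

substitutes

%ΔQ_x = (3750 − 3375)/[(3375+3750)/2] = 375/3562.5 ≈ 0.1053.
%ΔP_y = (59.4 − 45)/[(45+59.4)/2] ≈ 0.2759.
E_xy = 0.1053/0.2759 ≈ 0.382.
E_xy > 0, so the goods are substitutes.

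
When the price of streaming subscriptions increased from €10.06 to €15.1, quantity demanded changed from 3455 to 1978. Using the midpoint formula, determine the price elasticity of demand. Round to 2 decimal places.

-1.36

%Δq = (1978 − 3455)/[(3455 + 1978)/2] = -1477/2716.5 ≈ -0.5437.
%Δp = (15.1 − 10.06)/[(10.06 + 15.1)/2] = 5.04/12.58 ≈ 0.4006.
Arc elasticity E = %Δq/%Δp ≈ -0.5437/0.4006 ≈ -1.36.
|E| > 1: demand is elastic over this range.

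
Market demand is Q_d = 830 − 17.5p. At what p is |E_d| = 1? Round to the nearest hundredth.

23.71

For linear demand Q_d = a − bp, E = −bp/(a − bp). |E| = 1 ⇒ bp = a − bp ⇒ p = a/(2b).
p = 830/(2·17.5) ≈ 23.71.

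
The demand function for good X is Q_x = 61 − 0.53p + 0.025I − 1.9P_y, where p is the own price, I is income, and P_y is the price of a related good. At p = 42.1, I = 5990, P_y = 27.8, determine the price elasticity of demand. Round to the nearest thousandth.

-0.165

Evaluating quantity at (p, I, P_y) gives Q_x = 61 − 0.53(42.1) + 0.025(5990) − 1.9(27.8) = 61 − 22.313 + 149.75 − 52.82 = 135.617.
∂Q_x/∂p = −0.53, so E_p = (−0.53)·(42.1/135.617) ≈ -0.165.
|E_p| < 1: demand is inelastic.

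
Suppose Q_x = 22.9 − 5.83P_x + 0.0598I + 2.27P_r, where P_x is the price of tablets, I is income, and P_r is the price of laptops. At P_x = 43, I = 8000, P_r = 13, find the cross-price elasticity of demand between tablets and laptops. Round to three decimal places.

0.105

Evaluating quantity at (P_x, I, P_r) gives Q_x = 22.9 − 5.83(43) + 0.0598(8000) + 2.27(13) = 22.9 − 250.69 + 478.4 + 29.51 = 280.12.
∂Q_x/∂P_r = +2.27, so E_xy = 2.27·(13/280.12) ≈ 0.105.
E_xy > 0: the goods are substitutes.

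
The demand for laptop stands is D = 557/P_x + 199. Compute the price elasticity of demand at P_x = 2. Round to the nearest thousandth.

-0.583

At P_x = 2, D = 477.5.
dD/dP_x = −557/P_x² = −139.25.
Point elasticity E = (dD/dP_x)·(P_x/D) = -139.25 × 2/477.5 ≈ -0.583.
|E| < 1, so demand is inelastic at this price.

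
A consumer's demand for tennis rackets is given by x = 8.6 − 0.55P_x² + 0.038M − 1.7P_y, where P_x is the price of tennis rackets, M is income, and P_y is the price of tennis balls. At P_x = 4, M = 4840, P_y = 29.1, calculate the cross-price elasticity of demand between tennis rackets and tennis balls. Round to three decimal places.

First evaluate x: 8.6 − 0.55(4)² + 0.038(4840) − 1.7(29.1) = 8.6 − 8.8 + 183.92 − 49.47 = 134.25.
∂x/∂P_y = −1.7, so E_xy = -1.7·(29.1/134.25) ≈ -0.368.
E_xy < 0: the goods are complements.

-0.368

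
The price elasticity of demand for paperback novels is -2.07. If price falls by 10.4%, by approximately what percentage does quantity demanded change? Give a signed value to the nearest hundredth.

%ΔQ ≈ E × %ΔP = (-2.07) × (-10.4%) ≈ 21.53%.

21.53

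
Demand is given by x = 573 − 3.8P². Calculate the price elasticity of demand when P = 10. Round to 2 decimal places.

At P = 10, x = 193.
dx/dP = −2·3.8·P = −76.
Point elasticity E = (dx/dP)·(P/x) = -76 × 10/193 ≈ -3.94.
|E| > 1, so demand is elastic at this price.

-3.94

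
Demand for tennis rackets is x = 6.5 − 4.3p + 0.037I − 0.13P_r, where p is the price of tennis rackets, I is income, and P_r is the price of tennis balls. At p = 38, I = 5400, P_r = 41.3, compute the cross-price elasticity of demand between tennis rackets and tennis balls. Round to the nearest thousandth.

Evaluating quantity at (p, I, P_r) gives x = 6.5 − 4.3(38) + 0.037(5400) − 0.13(41.3) = 6.5 − 163.4 + 199.8 − 5.369 = 37.531.
∂x/∂P_r = −0.13, so E_xy = -0.13·(41.3/37.531) ≈ -0.143.
E_xy < 0: the goods are complements.

-0.143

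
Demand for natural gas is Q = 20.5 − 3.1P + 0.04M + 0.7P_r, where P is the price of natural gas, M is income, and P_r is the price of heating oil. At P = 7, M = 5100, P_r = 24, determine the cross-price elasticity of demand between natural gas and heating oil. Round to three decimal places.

Q = 20.5 − 3.1(7) + 0.04(5100) + 0.7(24) = 20.5 − 21.7 + 204 + 16.8 = 219.6.
∂Q/∂P_r = +0.7, so E_xy = 0.7·(24/219.6) ≈ 0.077.
E_xy > 0: the goods are substitutes.

0.077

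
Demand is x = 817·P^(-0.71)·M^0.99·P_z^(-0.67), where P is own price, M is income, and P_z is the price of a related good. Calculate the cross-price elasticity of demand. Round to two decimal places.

For a Cobb–Douglas (constant-elasticity) form x = A·P_z^α·…, the elasticity with respect to P_z equals the exponent α at every point.
Here the exponent on P_z is -0.67, so the cross-price elasticity of demand is -0.67.

-0.67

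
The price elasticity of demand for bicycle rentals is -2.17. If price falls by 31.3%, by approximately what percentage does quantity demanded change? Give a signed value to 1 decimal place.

67.9

%ΔQ ≈ E × %ΔP = (-2.17) × (-31.3%) ≈ 67.9%.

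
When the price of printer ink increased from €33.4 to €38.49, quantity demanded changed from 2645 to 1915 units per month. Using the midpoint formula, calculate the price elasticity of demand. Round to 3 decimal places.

%Δq = (1915 − 2645)/[(2645 + 1915)/2] = -730/2280 ≈ -0.3202.
%Δp = (38.49 − 33.4)/[(33.4 + 38.49)/2] = 5.09/35.945 ≈ 0.1416.
Arc elasticity E = %Δq/%Δp ≈ -0.3202/0.1416 ≈ -2.261.
|E| > 1: demand is elastic over this range.

-2.261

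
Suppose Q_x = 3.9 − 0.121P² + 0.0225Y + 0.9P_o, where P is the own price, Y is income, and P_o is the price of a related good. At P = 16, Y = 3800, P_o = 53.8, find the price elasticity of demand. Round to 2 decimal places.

-0.58

First evaluate Q_x: 3.9 − 0.121(16)² + 0.0225(3800) + 0.9(53.8) = 3.9 − 30.976 + 85.5 + 48.42 = 106.844.
∂Q_x/∂P = −2·0.121·P = -3.872, so E_p = -3.872·(16/106.844) ≈ -0.58.
|E_p| < 1: demand is inelastic.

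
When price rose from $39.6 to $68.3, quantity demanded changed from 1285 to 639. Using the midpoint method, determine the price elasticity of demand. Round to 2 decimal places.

%Δq = (639 − 1285)/[(1285 + 639)/2] = -646/962 ≈ -0.6715.
%Δp = (68.3 − 39.6)/[(39.6 + 68.3)/2] = 28.7/53.95 ≈ 0.5320.
Arc elasticity E = %Δq/%Δp ≈ -0.6715/0.5320 ≈ -1.26.
|E| > 1: demand is elastic over this range.

-1.26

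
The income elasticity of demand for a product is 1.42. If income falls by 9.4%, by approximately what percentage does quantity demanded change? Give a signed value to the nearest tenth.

-13.3

%ΔQ ≈ E × %ΔI = (1.42) × (-9.4%) ≈ -13.3%.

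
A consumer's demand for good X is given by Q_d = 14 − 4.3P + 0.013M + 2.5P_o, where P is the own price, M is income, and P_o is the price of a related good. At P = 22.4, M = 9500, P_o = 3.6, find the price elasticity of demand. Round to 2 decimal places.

First evaluate Q_d: 14 − 4.3(22.4) + 0.013(9500) + 2.5(3.6) = 14 − 96.32 + 123.5 + 9 = 50.18.
∂Q_d/∂P = −4.3, so E_p = (−4.3)·(22.4/50.18) ≈ -1.92.
|E_p| > 1: demand is elastic.

-1.92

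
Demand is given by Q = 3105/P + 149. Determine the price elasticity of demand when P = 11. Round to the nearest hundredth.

-0.65

At P = 11, Q = 431.2727.
dQ/dP = −3105/P² = −25.6612.
Point elasticity E = (dQ/dP)·(P/Q) = -25.6612 × 11/431.2727 ≈ -0.65.
|E| < 1, so demand is inelastic at this price.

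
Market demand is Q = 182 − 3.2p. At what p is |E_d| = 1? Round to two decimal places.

28.44

For linear demand Q = a − bp, E = −bp/(a − bp). |E| = 1 ⇒ bp = a − bp ⇒ p = a/(2b).
p = 182/(2·3.2) ≈ 28.44.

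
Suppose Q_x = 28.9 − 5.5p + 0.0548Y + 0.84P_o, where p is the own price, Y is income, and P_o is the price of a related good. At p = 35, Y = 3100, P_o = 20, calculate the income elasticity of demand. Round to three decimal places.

7.360

First evaluate Q_x: 28.9 − 5.5(35) + 0.0548(3100) + 0.84(20) = 28.9 − 192.5 + 169.88 + 16.8 = 23.08.
∂Q_x/∂Y = +0.0548, so E_I = 0.0548·(3100/23.08) ≈ 7.360.
E_I > 1: normal good (luxury).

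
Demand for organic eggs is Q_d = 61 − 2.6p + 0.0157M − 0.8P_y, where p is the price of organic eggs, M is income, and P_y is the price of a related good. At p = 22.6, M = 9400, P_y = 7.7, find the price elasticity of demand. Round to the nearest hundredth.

Substituting, Q_d = 61 − 2.6(22.6) + 0.0157(9400) − 0.8(7.7) = 61 − 58.76 + 147.58 − 6.16 = 143.66.
∂Q_d/∂p = −2.6, so E_p = (−2.6)·(22.6/143.66) ≈ -0.41.
|E_p| < 1: demand is inelastic.

-0.41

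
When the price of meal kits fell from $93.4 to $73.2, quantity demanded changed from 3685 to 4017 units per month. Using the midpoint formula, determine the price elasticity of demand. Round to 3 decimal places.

%ΔQ = (4017 − 3685)/[(3685 + 4017)/2] = 332/3851 ≈ 0.0862.
%Δp = (73.2 − 93.4)/[(93.4 + 73.2)/2] = -20.2/83.3 ≈ -0.2425.
Arc elasticity E = %ΔQ/%Δp ≈ 0.0862/-0.2425 ≈ -0.356.
|E| < 1: demand is inelastic over this range.

-0.356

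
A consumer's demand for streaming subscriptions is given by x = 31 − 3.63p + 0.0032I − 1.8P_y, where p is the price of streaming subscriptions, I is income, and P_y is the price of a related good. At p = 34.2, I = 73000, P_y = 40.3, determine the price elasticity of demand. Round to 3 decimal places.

First evaluate x: 31 − 3.63(34.2) + 0.0032(73000) − 1.8(40.3) = 31 − 124.146 + 233.6 − 72.54 = 67.914.
∂x/∂p = −3.63, so E_p = (−3.63)·(34.2/67.914) ≈ -1.828.
|E_p| > 1: demand is elastic.

-1.828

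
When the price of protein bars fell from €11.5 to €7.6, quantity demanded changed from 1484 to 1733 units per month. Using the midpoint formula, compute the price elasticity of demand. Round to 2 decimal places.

-0.38

%ΔQ = (1733 − 1484)/[(1484 + 1733)/2] = 249/1608.5 ≈ 0.1548.
%ΔP = (7.6 − 11.5)/[(11.5 + 7.6)/2] = -3.9/9.55 ≈ -0.4084.
Arc elasticity E = %ΔQ/%ΔP ≈ 0.1548/-0.4084 ≈ -0.38.
|E| < 1: demand is inelastic over this range.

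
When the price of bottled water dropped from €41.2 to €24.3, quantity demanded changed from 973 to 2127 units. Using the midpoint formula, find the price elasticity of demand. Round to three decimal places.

%Δq = (2127 − 973)/[(973 + 2127)/2] = 1154/1550 ≈ 0.7445.
%Δp = (24.3 − 41.2)/[(41.2 + 24.3)/2] = -16.9/32.75 ≈ -0.5160.
Arc elasticity E = %Δq/%Δp ≈ 0.7445/-0.5160 ≈ -1.443.
|E| > 1: demand is elastic over this range.

-1.443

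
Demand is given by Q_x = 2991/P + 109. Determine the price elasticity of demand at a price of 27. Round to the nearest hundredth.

At P = 27, Q_x = 219.7778.
dQ_x/dP = −2991/P² = −4.1029.
Point elasticity E = (dQ_x/dP)·(P/Q_x) = -4.1029 × 27/219.7778 ≈ -0.50.
|E| < 1, so demand is inelastic at this price.

-0.50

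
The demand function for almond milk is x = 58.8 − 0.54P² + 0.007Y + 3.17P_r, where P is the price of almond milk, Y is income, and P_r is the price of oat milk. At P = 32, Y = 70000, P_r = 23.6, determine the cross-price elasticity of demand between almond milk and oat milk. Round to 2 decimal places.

1.06

At the given point, x = 58.8 − 0.54(32)² + 0.007(70000) + 3.17(23.6) = 58.8 − 552.96 + 490 + 74.812 = 70.652.
∂x/∂P_r = +3.17, so E_xy = 3.17·(23.6/70.652) ≈ 1.06.
E_xy > 0: the goods are substitutes.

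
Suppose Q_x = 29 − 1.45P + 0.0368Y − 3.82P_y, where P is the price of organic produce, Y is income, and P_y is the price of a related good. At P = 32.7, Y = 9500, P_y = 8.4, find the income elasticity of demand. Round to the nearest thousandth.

Q_x = 29 − 1.45(32.7) + 0.0368(9500) − 3.82(8.4) = 29 − 47.415 + 349.6 − 32.088 = 299.097.
∂Q_x/∂Y = +0.0368, so E_I = 0.0368·(9500/299.097) ≈ 1.169.
E_I > 1: normal good (luxury).

1.169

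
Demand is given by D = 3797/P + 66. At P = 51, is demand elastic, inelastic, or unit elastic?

At P = 51, D = 140.451.
dD/dP = −3797/P² = −1.4598.
Point elasticity E = (dD/dP)·(P/D) = -1.4598 × 51/140.451 ≈ -0.530.
|E| ≈ 0.530 < 1, so demand is inelastic.

inelastic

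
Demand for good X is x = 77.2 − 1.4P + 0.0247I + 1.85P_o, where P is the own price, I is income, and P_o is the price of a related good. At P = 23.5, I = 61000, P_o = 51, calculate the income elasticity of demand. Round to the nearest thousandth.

Evaluating quantity at (P, I, P_o) gives x = 77.2 − 1.4(23.5) + 0.0247(61000) + 1.85(51) = 77.2 − 32.9 + 1506.7 + 94.35 = 1645.35.
∂x/∂I = +0.0247, so E_I = 0.0247·(61000/1645.35) ≈ 0.916.
E_I ∈ (0,1): normal good (necessity).

0.916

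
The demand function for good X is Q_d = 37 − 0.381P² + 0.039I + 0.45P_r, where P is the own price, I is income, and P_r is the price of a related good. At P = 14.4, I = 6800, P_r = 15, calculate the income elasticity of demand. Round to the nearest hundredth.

1.15

First evaluate Q_d: 37 − 0.381(14.4)² + 0.039(6800) + 0.45(15) = 37 − 79.0042 + 265.2 + 6.75 = 229.9458.
∂Q_d/∂I = +0.039, so E_I = 0.039·(6800/229.9458) ≈ 1.15.
E_I > 1: normal good (luxury).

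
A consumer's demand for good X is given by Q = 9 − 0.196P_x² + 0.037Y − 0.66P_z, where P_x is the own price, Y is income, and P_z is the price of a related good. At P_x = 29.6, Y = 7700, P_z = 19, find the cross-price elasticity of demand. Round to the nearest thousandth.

Q = 9 − 0.196(29.6)² + 0.037(7700) − 0.66(19) = 9 − 171.7274 + 284.9 − 12.54 = 109.6326.
∂Q/∂P_z = −0.66, so E_xy = -0.66·(19/109.6326) ≈ -0.114.
E_xy < 0: the goods are complements.

-0.114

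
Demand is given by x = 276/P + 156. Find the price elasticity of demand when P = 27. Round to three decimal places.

At P = 27, x = 166.2222.
dx/dP = −276/P² = −0.3786.
Point elasticity E = (dx/dP)·(P/x) = -0.3786 × 27/166.2222 ≈ -0.061.
|E| < 1, so demand is inelastic at this price.

-0.061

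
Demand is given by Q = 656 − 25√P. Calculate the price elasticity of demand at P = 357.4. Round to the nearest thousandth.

-1.289

At P = 357.4, Q = 183.3744.
dQ/dP = −25/(2√P) = −25/(2·18.905).
Point elasticity E = (dQ/dP)·(P/Q) = -0.6612 × 357.4/183.3744 ≈ -1.289.
|E| > 1, so demand is elastic at this price.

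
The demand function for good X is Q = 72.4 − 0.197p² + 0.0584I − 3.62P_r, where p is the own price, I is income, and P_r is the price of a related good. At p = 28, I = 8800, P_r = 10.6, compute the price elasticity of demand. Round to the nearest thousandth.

-0.785

At the given point, Q = 72.4 − 0.197(28)² + 0.0584(8800) − 3.62(10.6) = 72.4 − 154.448 + 513.92 − 38.372 = 393.5.
∂Q/∂p = −2·0.197·p = -11.032, so E_p = -11.032·(28/393.5) ≈ -0.785.
|E_p| < 1: demand is inelastic.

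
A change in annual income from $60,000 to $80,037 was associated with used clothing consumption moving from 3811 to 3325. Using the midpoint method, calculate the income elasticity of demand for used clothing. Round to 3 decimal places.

%ΔQ = (3325 − 3811)/[(3811+3325)/2] = -486/3568 ≈ -0.1362.
%ΔM = (80,037 − 60,000)/[(60,000+80,037)/2] = 20037/70018.5 ≈ 0.2862.
E_I = %ΔQ/%ΔM ≈ -0.476.
E_I < 0: inferior good.

-0.476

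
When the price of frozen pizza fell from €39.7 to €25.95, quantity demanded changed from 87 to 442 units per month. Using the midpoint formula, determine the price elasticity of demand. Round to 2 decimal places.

-3.20

%ΔQ = (442 − 87)/[(87 + 442)/2] = 355/264.5 ≈ 1.3422.
%ΔP = (25.95 − 39.7)/[(39.7 + 25.95)/2] = -13.75/32.825 ≈ -0.4189.
Arc elasticity E = %ΔQ/%ΔP ≈ 1.3422/-0.4189 ≈ -3.20.
|E| > 1: demand is elastic over this range.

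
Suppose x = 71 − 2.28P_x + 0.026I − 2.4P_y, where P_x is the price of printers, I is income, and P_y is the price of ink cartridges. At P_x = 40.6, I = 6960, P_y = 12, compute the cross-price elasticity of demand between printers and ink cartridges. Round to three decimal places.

-0.221

First evaluate x: 71 − 2.28(40.6) + 0.026(6960) − 2.4(12) = 71 − 92.568 + 180.96 − 28.8 = 130.592.
∂x/∂P_y = −2.4, so E_xy = -2.4·(12/130.592) ≈ -0.221.
E_xy < 0: the goods are complements.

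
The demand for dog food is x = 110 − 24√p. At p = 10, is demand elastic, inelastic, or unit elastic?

At p = 10, x = 34.1053.
dx/dp = −24/(2√p) = −24/(2·3.1623).
Point elasticity E = (dx/dp)·(p/x) = -3.7947 × 10/34.1053 ≈ -1.113.
|E| ≈ 1.113 > 1, so demand is elastic.

elastic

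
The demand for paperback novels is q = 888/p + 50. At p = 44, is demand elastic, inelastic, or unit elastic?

inelastic

At p = 44, q = 70.1818.
dq/dp = −888/p² = −0.4587.
Point elasticity E = (dq/dp)·(p/q) = -0.4587 × 44/70.1818 ≈ -0.288.
|E| ≈ 0.288 < 1, so demand is inelastic.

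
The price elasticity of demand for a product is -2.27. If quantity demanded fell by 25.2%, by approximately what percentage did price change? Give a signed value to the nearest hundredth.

%ΔQ ≈ E × %ΔP ⇒ %ΔP = %ΔQ / E = (-25.2%)/(-2.27) ≈ 11.10%.

11.10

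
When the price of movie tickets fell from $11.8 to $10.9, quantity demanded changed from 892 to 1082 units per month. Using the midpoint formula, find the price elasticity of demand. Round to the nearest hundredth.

%Δq = (1082 − 892)/[(892 + 1082)/2] = 190/987 ≈ 0.1925.
%ΔP = (10.9 − 11.8)/[(11.8 + 10.9)/2] = -0.9/11.35 ≈ -0.0793.
Arc elasticity E = %Δq/%ΔP ≈ 0.1925/-0.0793 ≈ -2.43.
|E| > 1: demand is elastic over this range.

-2.43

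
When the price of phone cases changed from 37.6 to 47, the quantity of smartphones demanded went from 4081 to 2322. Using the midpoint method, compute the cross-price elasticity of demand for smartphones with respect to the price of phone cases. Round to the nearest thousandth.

-2.472

%ΔQ_x = (2322 − 4081)/[(4081+2322)/2] = -1759/3201.5 ≈ -0.5494.
%ΔP_y = (47 − 37.6)/[(37.6+47)/2] ≈ 0.2222.
E_xy = -0.5494/0.2222 ≈ -2.472.
E_xy < 0, so smartphones and phone cases are complements.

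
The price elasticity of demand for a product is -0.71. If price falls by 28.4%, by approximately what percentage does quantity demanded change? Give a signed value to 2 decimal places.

20.16

%ΔQ ≈ E × %ΔP = (-0.71) × (-28.4%) ≈ 20.16%.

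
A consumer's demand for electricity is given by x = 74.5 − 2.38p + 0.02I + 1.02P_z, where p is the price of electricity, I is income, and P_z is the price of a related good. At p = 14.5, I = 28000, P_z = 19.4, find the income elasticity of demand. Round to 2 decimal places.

0.90

First evaluate x: 74.5 − 2.38(14.5) + 0.02(28000) + 1.02(19.4) = 74.5 − 34.51 + 560 + 19.788 = 619.778.
∂x/∂I = +0.02, so E_I = 0.02·(28000/619.778) ≈ 0.90.
E_I ∈ (0,1): normal good (necessity).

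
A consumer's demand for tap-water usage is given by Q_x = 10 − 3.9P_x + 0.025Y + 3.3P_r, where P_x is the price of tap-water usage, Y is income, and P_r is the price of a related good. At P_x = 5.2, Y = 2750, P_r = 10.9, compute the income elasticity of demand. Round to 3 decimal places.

At the given point, Q_x = 10 − 3.9(5.2) + 0.025(2750) + 3.3(10.9) = 10 − 20.28 + 68.75 + 35.97 = 94.44.
∂Q_x/∂Y = +0.025, so E_I = 0.025·(2750/94.44) ≈ 0.728.
E_I ∈ (0,1): normal good (necessity).

0.728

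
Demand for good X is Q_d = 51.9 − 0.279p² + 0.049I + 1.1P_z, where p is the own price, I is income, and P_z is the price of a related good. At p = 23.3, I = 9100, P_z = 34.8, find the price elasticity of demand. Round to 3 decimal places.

-0.788

First evaluate Q_d: 51.9 − 0.279(23.3)² + 0.049(9100) + 1.1(34.8) = 51.9 − 151.4663 + 445.9 + 38.28 = 384.6137.
∂Q_d/∂p = −2·0.279·p = -13.0014, so E_p = -13.0014·(23.3/384.6137) ≈ -0.788.
|E_p| < 1: demand is inelastic.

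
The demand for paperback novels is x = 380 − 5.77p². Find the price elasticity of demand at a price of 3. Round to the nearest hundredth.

At p = 3, x = 328.07.
dx/dp = −2·5.77·p = −34.62.
Point elasticity E = (dx/dp)·(p/x) = -34.62 × 3/328.07 ≈ -0.32.
|E| < 1, so demand is inelastic at this price.

-0.32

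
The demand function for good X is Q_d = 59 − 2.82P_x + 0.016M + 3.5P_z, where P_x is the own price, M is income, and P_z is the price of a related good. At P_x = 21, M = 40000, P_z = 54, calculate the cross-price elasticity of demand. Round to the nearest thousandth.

Q_d = 59 − 2.82(21) + 0.016(40000) + 3.5(54) = 59 − 59.22 + 640 + 189 = 828.78.
∂Q_d/∂P_z = +3.5, so E_xy = 3.5·(54/828.78) ≈ 0.228.
E_xy > 0: the goods are substitutes.

0.228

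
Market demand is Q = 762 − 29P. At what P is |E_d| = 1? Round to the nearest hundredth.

For linear demand Q = a − bP, E = −bP/(a − bP). |E| = 1 ⇒ bP = a − bP ⇒ P = a/(2b).
P = 762/(2·29) ≈ 13.14.

13.14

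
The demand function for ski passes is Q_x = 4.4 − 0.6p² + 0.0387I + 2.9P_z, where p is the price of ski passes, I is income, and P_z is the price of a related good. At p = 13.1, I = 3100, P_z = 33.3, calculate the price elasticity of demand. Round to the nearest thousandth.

-1.746

Substituting, Q_x = 4.4 − 0.6(13.1)² + 0.0387(3100) + 2.9(33.3) = 4.4 − 102.966 + 119.97 + 96.57 = 117.974.
∂Q_x/∂p = −2·0.6·p = -15.72, so E_p = -15.72·(13.1/117.974) ≈ -1.746.
|E_p| > 1: demand is elastic.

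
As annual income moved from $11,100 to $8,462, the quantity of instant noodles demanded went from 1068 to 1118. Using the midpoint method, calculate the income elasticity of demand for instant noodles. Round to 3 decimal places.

-0.170

%ΔQ = (1118 − 1068)/[(1068+1118)/2] = 50/1093 ≈ 0.0457.
%ΔM = (8,462 − 11,100)/[(11,100+8,462)/2] = -2638/9781 ≈ -0.2697.
E_I = %ΔQ/%ΔM ≈ -0.170.
E_I < 0: inferior good.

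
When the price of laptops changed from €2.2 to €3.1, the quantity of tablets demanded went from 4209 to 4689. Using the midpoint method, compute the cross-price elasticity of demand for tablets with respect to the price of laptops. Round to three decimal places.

0.318

%ΔQ_x = (4689 − 4209)/[(4209+4689)/2] = 480/4449 ≈ 0.1079.
%ΔP_y = (3.1 − 2.2)/[(2.2+3.1)/2] ≈ 0.3396.
E_xy = 0.1079/0.3396 ≈ 0.318.
E_xy > 0, so tablets and laptops are substitutes.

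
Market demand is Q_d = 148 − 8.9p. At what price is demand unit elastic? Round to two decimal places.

For linear demand Q_d = a − bp, E = −bp/(a − bp). |E| = 1 ⇒ bp = a − bp ⇒ p = a/(2b).
p = 148/(2·8.9) ≈ 8.31.

8.31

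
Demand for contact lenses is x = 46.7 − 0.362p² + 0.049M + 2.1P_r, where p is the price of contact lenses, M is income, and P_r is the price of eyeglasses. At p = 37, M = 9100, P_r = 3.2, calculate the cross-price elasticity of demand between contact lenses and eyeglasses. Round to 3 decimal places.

1.796

At the given point, x = 46.7 − 0.362(37)² + 0.049(9100) + 2.1(3.2) = 46.7 − 495.578 + 445.9 + 6.72 = 3.742.
∂x/∂P_r = +2.1, so E_xy = 2.1·(3.2/3.742) ≈ 1.796.
E_xy > 0: the goods are substitutes.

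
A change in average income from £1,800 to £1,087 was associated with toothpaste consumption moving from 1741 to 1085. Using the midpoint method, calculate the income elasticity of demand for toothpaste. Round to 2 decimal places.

%ΔQ = (1085 − 1741)/[(1741+1085)/2] = -656/1413 ≈ -0.4643.
%ΔY = (1,087 − 1,800)/[(1,800+1,087)/2] = -713/1443.5 ≈ -0.4939.
E_I = %ΔQ/%ΔY ≈ 0.94.
E_I ∈ (0,1): normal good (necessity).

0.94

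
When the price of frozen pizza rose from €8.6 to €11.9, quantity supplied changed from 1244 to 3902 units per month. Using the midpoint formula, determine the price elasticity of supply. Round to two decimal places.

%ΔQ = (3902 − 1244)/[(1244 + 3902)/2] = 2658/2573 ≈ 1.0330.
%ΔP = (11.9 − 8.6)/[(8.6 + 11.9)/2] = 3.3/10.25 ≈ 0.3220.
Arc elasticity E = %ΔQ/%ΔP ≈ 1.0330/0.3220 ≈ 3.21.
|E| > 1: supply is elastic over this range.

3.21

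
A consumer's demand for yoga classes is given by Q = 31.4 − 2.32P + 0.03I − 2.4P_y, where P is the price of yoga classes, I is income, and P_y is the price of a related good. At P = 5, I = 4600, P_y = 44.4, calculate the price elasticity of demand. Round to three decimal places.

First evaluate Q: 31.4 − 2.32(5) + 0.03(4600) − 2.4(44.4) = 31.4 − 11.6 + 138 − 106.56 = 51.24.
∂Q/∂P = −2.32, so E_p = (−2.32)·(5/51.24) ≈ -0.226.
|E_p| < 1: demand is inelastic.

-0.226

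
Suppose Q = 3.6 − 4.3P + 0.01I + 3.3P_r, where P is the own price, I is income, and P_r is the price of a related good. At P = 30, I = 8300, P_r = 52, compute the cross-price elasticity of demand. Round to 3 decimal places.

1.328

Q = 3.6 − 4.3(30) + 0.01(8300) + 3.3(52) = 3.6 − 129 + 83 + 171.6 = 129.2.
∂Q/∂P_r = +3.3, so E_xy = 3.3·(52/129.2) ≈ 1.328.
E_xy > 0: the goods are substitutes.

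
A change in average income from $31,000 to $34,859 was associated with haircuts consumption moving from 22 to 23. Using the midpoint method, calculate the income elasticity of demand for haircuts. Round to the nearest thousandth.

0.379

%ΔQ = (23 − 22)/[(22+23)/2] = 1/22.5 ≈ 0.0444.
%ΔM = (34,859 − 31,000)/[(31,000+34,859)/2] = 3859/32929.5 ≈ 0.1172.
E_I = %ΔQ/%ΔM ≈ 0.379.
E_I ∈ (0,1): normal good (necessity).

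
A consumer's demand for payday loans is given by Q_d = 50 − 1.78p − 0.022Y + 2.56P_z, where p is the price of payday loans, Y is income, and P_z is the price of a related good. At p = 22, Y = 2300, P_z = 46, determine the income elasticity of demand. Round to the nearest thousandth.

-0.649

First evaluate Q_d: 50 − 1.78(22) − 0.022(2300) + 2.56(46) = 50 − 39.16 − 50.6 + 117.76 = 78.
∂Q_d/∂Y = −0.022, so E_I = -0.022·(2300/78) ≈ -0.649.
E_I < 0: inferior good.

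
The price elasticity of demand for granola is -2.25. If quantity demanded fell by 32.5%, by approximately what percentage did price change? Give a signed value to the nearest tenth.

14.4

%ΔQ ≈ E × %ΔP ⇒ %ΔP = %ΔQ / E = (-32.5%)/(-2.25) ≈ 14.4%.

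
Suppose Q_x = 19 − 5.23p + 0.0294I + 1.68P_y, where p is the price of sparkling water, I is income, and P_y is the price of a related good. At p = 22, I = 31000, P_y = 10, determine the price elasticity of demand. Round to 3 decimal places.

-0.138

Q_x = 19 − 5.23(22) + 0.0294(31000) + 1.68(10) = 19 − 115.06 + 911.4 + 16.8 = 832.14.
∂Q_x/∂p = −5.23, so E_p = (−5.23)·(22/832.14) ≈ -0.138.
|E_p| < 1: demand is inelastic.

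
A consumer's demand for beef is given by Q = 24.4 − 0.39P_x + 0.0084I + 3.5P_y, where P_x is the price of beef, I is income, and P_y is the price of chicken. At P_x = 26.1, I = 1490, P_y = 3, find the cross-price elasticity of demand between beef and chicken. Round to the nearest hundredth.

0.28

Q = 24.4 − 0.39(26.1) + 0.0084(1490) + 3.5(3) = 24.4 − 10.179 + 12.516 + 10.5 = 37.237.
∂Q/∂P_y = +3.5, so E_xy = 3.5·(3/37.237) ≈ 0.28.
E_xy > 0: the goods are substitutes.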